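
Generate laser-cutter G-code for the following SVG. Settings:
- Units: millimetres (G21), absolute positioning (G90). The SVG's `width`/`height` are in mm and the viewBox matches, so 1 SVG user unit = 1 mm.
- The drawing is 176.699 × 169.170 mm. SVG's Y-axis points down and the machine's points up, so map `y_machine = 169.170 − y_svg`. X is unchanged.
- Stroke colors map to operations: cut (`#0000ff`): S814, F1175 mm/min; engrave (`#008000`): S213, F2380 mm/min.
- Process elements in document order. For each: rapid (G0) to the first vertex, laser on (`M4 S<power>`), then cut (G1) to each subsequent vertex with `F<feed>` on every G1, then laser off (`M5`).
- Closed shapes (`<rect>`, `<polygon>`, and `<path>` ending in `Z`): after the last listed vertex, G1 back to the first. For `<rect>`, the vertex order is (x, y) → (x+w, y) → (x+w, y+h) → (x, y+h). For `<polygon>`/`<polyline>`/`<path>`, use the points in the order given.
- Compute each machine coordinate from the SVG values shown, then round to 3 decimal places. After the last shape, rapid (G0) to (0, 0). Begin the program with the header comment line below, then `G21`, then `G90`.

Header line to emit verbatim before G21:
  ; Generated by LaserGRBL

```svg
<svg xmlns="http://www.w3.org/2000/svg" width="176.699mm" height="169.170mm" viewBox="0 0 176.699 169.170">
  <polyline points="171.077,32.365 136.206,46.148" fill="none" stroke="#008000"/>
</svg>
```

; Generated by LaserGRBL
G21
G90
G0 X171.077 Y136.805
M4 S213
G1 X136.206 Y123.022 F2380
M5
G0 X0.000 Y0.000

Since the viewBox matches the mm dimensions, user units are millimetres directly. The only transform is the Y-flip y_m = 169.170 − y_svg.

Shape 1 is a line segment drawn with `<polyline>`. Its stroke #008000 means engrave at S213, F2380. After flipping Y the toolpath is (171.077,136.805) → (136.206,123.022).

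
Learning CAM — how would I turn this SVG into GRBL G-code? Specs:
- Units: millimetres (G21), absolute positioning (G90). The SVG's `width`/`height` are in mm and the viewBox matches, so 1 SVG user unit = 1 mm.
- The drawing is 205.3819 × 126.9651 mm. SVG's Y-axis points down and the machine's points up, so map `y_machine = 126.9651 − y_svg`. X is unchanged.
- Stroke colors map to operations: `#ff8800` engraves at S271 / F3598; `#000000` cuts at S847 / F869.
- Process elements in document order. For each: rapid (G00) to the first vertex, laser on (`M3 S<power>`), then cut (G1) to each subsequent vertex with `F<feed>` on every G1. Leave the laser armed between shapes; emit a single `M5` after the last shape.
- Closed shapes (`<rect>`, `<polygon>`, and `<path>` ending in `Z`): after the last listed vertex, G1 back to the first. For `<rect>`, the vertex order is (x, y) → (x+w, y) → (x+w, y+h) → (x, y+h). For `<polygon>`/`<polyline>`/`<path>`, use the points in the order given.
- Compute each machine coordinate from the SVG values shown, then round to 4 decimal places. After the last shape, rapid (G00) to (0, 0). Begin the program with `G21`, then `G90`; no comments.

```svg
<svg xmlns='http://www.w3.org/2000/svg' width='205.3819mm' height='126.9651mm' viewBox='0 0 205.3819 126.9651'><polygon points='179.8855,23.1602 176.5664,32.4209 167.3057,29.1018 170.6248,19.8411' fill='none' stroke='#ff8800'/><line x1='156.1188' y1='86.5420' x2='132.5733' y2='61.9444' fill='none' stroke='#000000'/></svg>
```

G21
G90
G00 X179.8855 Y103.8049
M3 S271
G1 X176.5664 Y94.5442 F3598
G1 X167.3057 Y97.8633 F3598
G1 X170.6248 Y107.1240 F3598
G1 X179.8855 Y103.8049 F3598
G00 X156.1188 Y40.4231
M3 S847
G1 X132.5733 Y65.0207 F869
M5
G00 X0.0000 Y0.0000

viewBox `0 0 205.3819 126.9651` with mm width/height → 1 unit = 1 mm. Flip: y_m = 126.9651 − y_svg.

**Shape 1** — `<polygon>` regular polygon, stroke `#ff8800` → engrave (S271, F3598). Machine vertices: (179.8855,103.8049) → (176.5664,94.5442) → (167.3057,97.8633) → (170.6248,107.1240) → (179.8855,103.8049). Closed: final G1 returns to the first vertex.

**Shape 2** — `<line>` line segment, stroke `#000000` → cut (S847, F869). Machine vertices: (156.1188,40.4231) → (132.5733,65.0207). Open path.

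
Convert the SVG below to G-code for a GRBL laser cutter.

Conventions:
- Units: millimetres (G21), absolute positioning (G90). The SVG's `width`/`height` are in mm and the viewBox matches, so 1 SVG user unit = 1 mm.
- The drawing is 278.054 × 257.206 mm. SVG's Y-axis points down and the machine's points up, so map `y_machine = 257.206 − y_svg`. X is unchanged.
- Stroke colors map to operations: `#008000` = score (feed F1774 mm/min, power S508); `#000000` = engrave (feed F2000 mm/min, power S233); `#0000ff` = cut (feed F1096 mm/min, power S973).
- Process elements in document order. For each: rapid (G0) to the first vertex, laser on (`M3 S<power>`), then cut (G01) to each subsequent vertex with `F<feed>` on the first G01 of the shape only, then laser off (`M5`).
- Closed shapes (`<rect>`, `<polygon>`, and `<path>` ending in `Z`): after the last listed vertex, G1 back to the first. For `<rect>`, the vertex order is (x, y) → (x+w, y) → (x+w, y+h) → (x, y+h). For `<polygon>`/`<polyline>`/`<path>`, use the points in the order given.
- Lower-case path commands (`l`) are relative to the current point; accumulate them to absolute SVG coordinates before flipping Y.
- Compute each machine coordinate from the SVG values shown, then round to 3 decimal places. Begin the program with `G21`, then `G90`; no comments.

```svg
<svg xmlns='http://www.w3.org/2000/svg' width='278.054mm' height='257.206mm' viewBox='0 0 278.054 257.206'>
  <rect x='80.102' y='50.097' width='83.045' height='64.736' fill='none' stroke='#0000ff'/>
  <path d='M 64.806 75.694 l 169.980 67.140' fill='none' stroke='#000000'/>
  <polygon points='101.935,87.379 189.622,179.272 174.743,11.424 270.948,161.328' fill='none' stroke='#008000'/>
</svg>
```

G21
G90
G0 X80.102 Y207.109
M3 S973
G01 X163.147 Y207.109 F1096
G01 X163.147 Y142.373
G01 X80.102 Y142.373
G01 X80.102 Y207.109
M5
G0 X64.806 Y181.512
M3 S233
G01 X234.786 Y114.372 F2000
M5
G0 X101.935 Y169.827
M3 S508
G01 X189.622 Y77.934 F1774
G01 X174.743 Y245.782
G01 X270.948 Y95.878
G01 X101.935 Y169.827
M5

viewBox `0 0 278.054 257.206` with mm width/height → 1 unit = 1 mm. Flip: y_m = 257.206 − y_svg.

**Shape 1** — `<rect>` rectangle, stroke `#0000ff` → cut (S973, F1096). Machine vertices: (80.102,207.109) → (163.147,207.109) → (163.147,142.373) → (80.102,142.373) → (80.102,207.109). Closed: final G1 returns to the first vertex.

**Shape 2** — `<path>` line segment, stroke `#000000` → engrave (S233, F2000). Machine vertices: (64.806,181.512) → (234.786,114.372). Open path.

**Shape 3** — `<polygon>` closed polygon, stroke `#008000` → score (S508, F1774). Machine vertices: (101.935,169.827) → (189.622,77.934) → (174.743,245.782) → (270.948,95.878) → (101.935,169.827). Closed: final G1 returns to the first vertex.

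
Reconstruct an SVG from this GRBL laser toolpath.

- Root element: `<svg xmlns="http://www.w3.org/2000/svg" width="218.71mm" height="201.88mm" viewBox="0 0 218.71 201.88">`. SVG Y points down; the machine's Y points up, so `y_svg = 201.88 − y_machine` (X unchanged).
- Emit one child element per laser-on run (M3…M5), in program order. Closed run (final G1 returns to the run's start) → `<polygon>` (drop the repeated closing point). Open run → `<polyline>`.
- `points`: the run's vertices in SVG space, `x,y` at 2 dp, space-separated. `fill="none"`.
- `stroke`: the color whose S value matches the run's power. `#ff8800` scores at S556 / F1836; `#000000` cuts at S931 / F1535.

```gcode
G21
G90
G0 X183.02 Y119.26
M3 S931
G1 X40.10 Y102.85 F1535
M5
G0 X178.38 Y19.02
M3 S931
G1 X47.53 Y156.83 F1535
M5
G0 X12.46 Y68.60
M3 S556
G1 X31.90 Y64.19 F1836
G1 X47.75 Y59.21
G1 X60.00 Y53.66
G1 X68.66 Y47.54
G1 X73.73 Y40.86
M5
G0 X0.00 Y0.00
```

Each laser-on run becomes one SVG element. Flip Y back into SVG space with y_svg = 201.88 − y_machine.

Run 1: the run's S931 means `#000000` (cut). The run is open, so emit a `<polyline>` with points (Y-flipped): 183.02,82.62 40.10,99.03.

Run 2: S931 ⇒ cut layer `#000000`. The run is open, so emit a `<polyline>` with points (Y-flipped): 178.38,182.86 47.53,45.05.

Run 3: S556 ⇒ score layer `#ff8800`. The run is open, so emit a `<polyline>` with points (Y-flipped): 12.46,133.28 31.90,137.69 47.75,142.67 60.00,148.22 68.66,154.34 73.73,161.02.

<svg xmlns="http://www.w3.org/2000/svg" width="218.71mm" height="201.88mm" viewBox="0 0 218.71 201.88">
  <polyline points="183.02,82.62 40.10,99.03" fill="none" stroke="#000000"/>
  <polyline points="178.38,182.86 47.53,45.05" fill="none" stroke="#000000"/>
  <polyline points="12.46,133.28 31.90,137.69 47.75,142.67 60.00,148.22 68.66,154.34 73.73,161.02" fill="none" stroke="#ff8800"/>
</svg>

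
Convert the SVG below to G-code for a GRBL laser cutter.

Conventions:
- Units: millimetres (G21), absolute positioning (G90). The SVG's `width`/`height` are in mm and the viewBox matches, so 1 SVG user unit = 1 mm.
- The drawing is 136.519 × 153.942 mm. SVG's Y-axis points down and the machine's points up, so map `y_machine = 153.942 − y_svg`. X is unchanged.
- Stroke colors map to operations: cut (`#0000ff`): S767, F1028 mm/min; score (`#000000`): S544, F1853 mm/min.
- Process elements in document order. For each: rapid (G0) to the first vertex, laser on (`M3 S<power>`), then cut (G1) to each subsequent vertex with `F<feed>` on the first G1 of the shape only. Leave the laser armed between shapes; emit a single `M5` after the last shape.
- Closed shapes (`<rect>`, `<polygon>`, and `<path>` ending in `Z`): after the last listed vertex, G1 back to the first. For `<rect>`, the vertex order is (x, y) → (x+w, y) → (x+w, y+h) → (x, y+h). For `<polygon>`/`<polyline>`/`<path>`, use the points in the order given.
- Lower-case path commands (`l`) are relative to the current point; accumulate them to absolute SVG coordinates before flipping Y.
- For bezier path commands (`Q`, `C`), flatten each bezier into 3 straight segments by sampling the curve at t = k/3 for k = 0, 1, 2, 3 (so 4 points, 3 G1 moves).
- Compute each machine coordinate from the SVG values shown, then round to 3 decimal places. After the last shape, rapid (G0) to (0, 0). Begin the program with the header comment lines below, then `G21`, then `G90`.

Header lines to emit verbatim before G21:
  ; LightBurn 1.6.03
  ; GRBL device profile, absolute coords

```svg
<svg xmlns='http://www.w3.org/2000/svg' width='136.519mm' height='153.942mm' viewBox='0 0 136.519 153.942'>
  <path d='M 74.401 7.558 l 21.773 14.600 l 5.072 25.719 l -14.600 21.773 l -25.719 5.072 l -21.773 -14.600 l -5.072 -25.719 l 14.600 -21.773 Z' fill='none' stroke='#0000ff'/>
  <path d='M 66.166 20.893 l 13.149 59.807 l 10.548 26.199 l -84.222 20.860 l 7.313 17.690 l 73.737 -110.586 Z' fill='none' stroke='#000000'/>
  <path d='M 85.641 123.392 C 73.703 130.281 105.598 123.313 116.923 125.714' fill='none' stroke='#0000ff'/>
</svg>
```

; LightBurn 1.6.03
; GRBL device profile, absolute coords
G21
G90
G0 X74.401 Y146.384
M3 S767
G1 X96.174 Y131.784 F1028
G1 X101.246 Y106.065
G1 X86.646 Y84.292
G1 X60.927 Y79.220
G1 X39.154 Y93.820
G1 X34.082 Y119.539
G1 X48.682 Y141.312
G1 X74.401 Y146.384
G0 X66.166 Y133.049
M3 S544
G1 X79.315 Y73.242 F1853
G1 X89.863 Y47.043
G1 X5.641 Y26.183
G1 X12.954 Y8.493
G1 X86.691 Y119.079
G1 X66.166 Y133.049
G0 X85.641 Y30.550
M3 S767
G1 X85.929 Y27.420 F1028
G1 X101.127 Y28.366
G1 X116.923 Y28.228
M5
G0 X0.000 Y0.000

1 u = 1 mm; y_m = 153.942 − y.

[1] `<path>` regular polygon, #0000ff→cut S767 F1028: (74.401,146.384) → (96.174,131.784) → (101.246,106.065) → (86.646,84.292) → (60.927,79.220) → (39.154,93.820) → (34.082,119.539) → (48.682,141.312) → (74.401,146.384) (closed)

[2] `<path>` closed polygon, #000000→score S544 F1853: (66.166,133.049) → (79.315,73.242) → (89.863,47.043) → (5.641,26.183) → (12.954,8.493) → (86.691,119.079) → (66.166,133.049) (closed)

[3] `<path>` cubic bezier, #0000ff→cut S767 F1028: (85.641,30.550) → (85.929,27.420) → (101.127,28.366) → (116.923,28.228)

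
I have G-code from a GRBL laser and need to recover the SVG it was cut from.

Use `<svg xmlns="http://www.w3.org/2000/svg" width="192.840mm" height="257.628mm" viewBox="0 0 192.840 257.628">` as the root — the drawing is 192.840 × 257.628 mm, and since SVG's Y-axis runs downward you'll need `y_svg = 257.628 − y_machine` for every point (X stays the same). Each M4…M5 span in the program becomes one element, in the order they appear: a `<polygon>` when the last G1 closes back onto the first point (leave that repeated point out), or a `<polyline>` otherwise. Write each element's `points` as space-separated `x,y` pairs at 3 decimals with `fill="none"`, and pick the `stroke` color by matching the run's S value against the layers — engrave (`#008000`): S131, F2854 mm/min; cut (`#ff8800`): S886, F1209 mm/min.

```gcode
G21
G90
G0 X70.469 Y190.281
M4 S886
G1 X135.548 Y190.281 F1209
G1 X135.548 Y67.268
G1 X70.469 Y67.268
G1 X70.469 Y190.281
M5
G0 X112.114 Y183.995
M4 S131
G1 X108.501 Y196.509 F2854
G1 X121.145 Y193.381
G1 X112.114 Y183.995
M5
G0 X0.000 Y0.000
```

y_svg = 257.628 − y_m.

[1] S886→`#ff8800` (cut); closed run; points: 70.469,67.347 135.548,67.347 135.548,190.360 70.469,190.360

[2] S131→`#008000` (engrave); closed run; points: 112.114,73.633 108.501,61.119 121.145,64.247

<svg xmlns="http://www.w3.org/2000/svg" width="192.840mm" height="257.628mm" viewBox="0 0 192.840 257.628">
  <polygon points="70.469,67.347 135.548,67.347 135.548,190.360 70.469,190.360" fill="none" stroke="#ff8800"/>
  <polygon points="112.114,73.633 108.501,61.119 121.145,64.247" fill="none" stroke="#008000"/>
</svg>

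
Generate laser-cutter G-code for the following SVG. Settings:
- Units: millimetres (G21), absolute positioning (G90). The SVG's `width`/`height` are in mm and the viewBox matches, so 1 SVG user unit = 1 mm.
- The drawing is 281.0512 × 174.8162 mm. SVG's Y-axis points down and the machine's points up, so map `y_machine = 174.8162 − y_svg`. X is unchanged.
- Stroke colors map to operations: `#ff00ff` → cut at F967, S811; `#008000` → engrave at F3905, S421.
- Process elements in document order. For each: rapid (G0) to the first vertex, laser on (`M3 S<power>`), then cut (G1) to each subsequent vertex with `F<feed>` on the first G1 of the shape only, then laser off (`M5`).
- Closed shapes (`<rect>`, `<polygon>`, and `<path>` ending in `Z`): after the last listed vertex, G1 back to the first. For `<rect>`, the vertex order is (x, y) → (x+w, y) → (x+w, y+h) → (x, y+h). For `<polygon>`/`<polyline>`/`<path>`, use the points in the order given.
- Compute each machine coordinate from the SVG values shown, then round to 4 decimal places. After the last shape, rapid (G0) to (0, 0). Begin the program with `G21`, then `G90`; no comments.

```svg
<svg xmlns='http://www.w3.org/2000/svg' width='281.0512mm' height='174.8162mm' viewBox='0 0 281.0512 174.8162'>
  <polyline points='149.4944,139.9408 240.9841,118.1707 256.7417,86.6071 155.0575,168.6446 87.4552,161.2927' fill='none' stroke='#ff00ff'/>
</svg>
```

G21
G90
G0 X149.4944 Y34.8754
M3 S811
G1 X240.9841 Y56.6455 F967
G1 X256.7417 Y88.2091
G1 X155.0575 Y6.1716
G1 X87.4552 Y13.5235
M5
G0 X0.0000 Y0.0000

Since the viewBox matches the mm dimensions, user units are millimetres directly. The only transform is the Y-flip y_m = 174.8162 − y_svg.

Shape 1 is a open polyline drawn with `<polyline>`. Its stroke #ff00ff means cut at S811, F967. After flipping Y the toolpath is (149.4944,34.8754) → (240.9841,56.6455) → (256.7417,88.2091) → (155.0575,6.1716) → (87.4552,13.5235).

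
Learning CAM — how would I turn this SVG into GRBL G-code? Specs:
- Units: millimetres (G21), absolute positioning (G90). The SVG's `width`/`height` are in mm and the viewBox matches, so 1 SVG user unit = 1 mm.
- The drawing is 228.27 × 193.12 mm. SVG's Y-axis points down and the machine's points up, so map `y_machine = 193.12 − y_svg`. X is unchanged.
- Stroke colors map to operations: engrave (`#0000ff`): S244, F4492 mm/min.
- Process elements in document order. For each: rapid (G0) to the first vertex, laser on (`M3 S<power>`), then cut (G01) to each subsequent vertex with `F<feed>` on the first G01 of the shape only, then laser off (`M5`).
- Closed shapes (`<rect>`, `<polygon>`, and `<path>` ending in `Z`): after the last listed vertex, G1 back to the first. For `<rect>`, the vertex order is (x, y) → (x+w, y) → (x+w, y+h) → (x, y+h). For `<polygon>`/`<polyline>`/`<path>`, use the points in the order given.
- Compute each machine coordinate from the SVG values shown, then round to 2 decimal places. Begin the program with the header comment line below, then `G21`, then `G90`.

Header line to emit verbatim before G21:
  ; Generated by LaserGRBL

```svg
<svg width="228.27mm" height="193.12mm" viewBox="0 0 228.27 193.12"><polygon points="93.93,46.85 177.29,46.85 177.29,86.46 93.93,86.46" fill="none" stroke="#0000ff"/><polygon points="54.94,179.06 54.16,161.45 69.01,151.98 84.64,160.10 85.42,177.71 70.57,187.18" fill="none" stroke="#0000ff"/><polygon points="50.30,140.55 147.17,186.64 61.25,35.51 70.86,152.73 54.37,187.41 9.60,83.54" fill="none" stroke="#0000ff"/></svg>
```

; Generated by LaserGRBL
G21
G90
G0 X93.93 Y146.27
M3 S244
G01 X177.29 Y146.27 F4492
G01 X177.29 Y106.66
G01 X93.93 Y106.66
G01 X93.93 Y146.27
M5
G0 X54.94 Y14.06
M3 S244
G01 X54.16 Y31.67 F4492
G01 X69.01 Y41.14
G01 X84.64 Y33.02
G01 X85.42 Y15.41
G01 X70.57 Y5.94
G01 X54.94 Y14.06
M5
G0 X50.30 Y52.57
M3 S244
G01 X147.17 Y6.48 F4492
G01 X61.25 Y157.61
G01 X70.86 Y40.39
G01 X54.37 Y5.71
G01 X9.60 Y109.58
G01 X50.30 Y52.57
M5

Since the viewBox matches the mm dimensions, user units are millimetres directly. The only transform is the Y-flip y_m = 193.12 − y_svg.

Shape 1 is a rectangle drawn with `<polygon>`. Its stroke #0000ff means engrave at S244, F4492. After flipping Y the toolpath is (93.93,146.27) → (177.29,146.27) → (177.29,106.66) → (93.93,106.66) → (93.93,146.27), returning to the start.

Shape 2 is a regular polygon drawn with `<polygon>`. Its stroke #0000ff means engrave at S244, F4492. After flipping Y the toolpath is (54.94,14.06) → (54.16,31.67) → (69.01,41.14) → (84.64,33.02) → (85.42,15.41) → (70.57,5.94) → (54.94,14.06), returning to the start.

Shape 3 is a closed polygon drawn with `<polygon>`. Its stroke #0000ff means engrave at S244, F4492. After flipping Y the toolpath is (50.30,52.57) → (147.17,6.48) → (61.25,157.61) → (70.86,40.39) → (54.37,5.71) → (9.60,109.58) → (50.30,52.57), returning to the start.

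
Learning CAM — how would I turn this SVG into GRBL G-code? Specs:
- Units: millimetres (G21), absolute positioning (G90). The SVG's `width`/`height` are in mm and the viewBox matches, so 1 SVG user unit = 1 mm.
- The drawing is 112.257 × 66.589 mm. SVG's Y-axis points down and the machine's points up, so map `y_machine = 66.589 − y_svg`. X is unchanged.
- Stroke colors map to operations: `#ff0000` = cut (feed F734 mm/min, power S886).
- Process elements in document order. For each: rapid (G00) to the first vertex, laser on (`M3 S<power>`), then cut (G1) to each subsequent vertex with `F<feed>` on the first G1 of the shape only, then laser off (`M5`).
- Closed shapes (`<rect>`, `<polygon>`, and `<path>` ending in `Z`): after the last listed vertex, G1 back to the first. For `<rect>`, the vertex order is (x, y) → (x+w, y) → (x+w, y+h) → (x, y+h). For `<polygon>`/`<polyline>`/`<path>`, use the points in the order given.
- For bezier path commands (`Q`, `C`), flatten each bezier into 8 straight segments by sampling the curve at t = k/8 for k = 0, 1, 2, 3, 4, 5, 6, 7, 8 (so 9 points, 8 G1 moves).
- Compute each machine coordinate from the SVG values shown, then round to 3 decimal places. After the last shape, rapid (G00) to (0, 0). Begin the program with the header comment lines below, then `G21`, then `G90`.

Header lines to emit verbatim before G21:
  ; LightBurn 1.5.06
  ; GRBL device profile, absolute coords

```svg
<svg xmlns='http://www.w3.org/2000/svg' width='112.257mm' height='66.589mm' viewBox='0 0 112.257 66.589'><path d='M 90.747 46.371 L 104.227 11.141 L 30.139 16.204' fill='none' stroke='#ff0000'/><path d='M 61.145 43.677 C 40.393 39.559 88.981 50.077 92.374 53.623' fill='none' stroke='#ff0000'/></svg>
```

Since the viewBox matches the mm dimensions, user units are millimetres directly. The only transform is the Y-flip y_m = 66.589 − y_svg.

Shape 1 is a open polyline drawn with `<path>`. Its stroke #ff0000 means cut at S886, F734. After flipping Y the toolpath is (90.747,20.218) → (104.227,55.448) → (30.139,50.385).

Shape 2 is a cubic bezier drawn with `<path>`. Its stroke #ff0000 means cut at S886, F734. After flipping Y the toolpath is (61.145,22.912) → (56.390,23.812) → (56.793,23.594) → (61.012,22.510) → (67.705,20.813) → (75.530,18.757) → (83.145,16.595) → (89.207,14.580) → (92.374,12.966).

; LightBurn 1.5.06
; GRBL device profile, absolute coords
G21
G90
G00 X90.747 Y20.218
M3 S886
G1 X104.227 Y55.448 F734
G1 X30.139 Y50.385
M5
G00 X61.145 Y22.912
M3 S886
G1 X56.390 Y23.812 F734
G1 X56.793 Y23.594
G1 X61.012 Y22.510
G1 X67.705 Y20.813
G1 X75.530 Y18.757
G1 X83.145 Y16.595
G1 X89.207 Y14.580
G1 X92.374 Y12.966
M5
G00 X0.000 Y0.000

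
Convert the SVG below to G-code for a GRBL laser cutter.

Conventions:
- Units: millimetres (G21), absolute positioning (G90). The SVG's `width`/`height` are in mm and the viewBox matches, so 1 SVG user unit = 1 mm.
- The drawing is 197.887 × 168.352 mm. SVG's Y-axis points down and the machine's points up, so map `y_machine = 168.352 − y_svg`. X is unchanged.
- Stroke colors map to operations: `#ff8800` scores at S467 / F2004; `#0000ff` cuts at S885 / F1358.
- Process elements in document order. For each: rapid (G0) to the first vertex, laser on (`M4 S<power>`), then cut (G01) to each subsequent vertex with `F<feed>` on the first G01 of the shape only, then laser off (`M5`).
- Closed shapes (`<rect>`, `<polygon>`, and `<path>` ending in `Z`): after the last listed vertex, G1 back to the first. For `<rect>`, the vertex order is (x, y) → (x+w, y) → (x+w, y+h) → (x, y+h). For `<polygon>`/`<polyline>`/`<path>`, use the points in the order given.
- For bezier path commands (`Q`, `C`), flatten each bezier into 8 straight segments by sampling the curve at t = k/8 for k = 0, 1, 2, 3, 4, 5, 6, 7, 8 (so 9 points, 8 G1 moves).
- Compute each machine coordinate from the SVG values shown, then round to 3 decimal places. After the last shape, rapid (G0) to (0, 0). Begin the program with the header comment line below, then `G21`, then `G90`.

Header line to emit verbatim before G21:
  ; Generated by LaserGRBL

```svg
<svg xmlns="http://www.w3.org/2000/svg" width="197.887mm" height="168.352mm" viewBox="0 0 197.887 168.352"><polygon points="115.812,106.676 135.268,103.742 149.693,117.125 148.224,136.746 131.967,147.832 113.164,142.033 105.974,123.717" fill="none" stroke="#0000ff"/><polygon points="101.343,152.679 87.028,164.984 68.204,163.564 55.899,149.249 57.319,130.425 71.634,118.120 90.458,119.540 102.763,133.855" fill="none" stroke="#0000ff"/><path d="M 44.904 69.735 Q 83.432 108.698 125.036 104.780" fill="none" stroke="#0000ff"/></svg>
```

Since the viewBox matches the mm dimensions, user units are millimetres directly. The only transform is the Y-flip y_m = 168.352 − y_svg.

Shape 1 is a regular polygon drawn with `<polygon>`. Its stroke #0000ff means cut at S885, F1358. After flipping Y the toolpath is (115.812,61.676) → (135.268,64.610) → (149.693,51.227) → (148.224,31.606) → (131.967,20.520) → (113.164,26.319) → (105.974,44.635) → (115.812,61.676), returning to the start.

Shape 2 is a regular polygon drawn with `<polygon>`. Its stroke #0000ff means cut at S885, F1358. After flipping Y the toolpath is (101.343,15.673) → (87.028,3.368) → (68.204,4.788) → (55.899,19.103) → (57.319,37.927) → (71.634,50.232) → (90.458,48.812) → (102.763,34.497) → (101.343,15.673), returning to the start.

Shape 3 is a quadratic bezier drawn with `<path>`. Its stroke #0000ff means cut at S885, F1358. After flipping Y the toolpath is (44.904,98.617) → (54.584,89.546) → (64.360,81.816) → (74.233,75.425) → (84.201,70.374) → (94.266,66.664) → (104.426,64.293) → (114.683,63.263) → (125.036,63.572).

; Generated by LaserGRBL
G21
G90
G0 X115.812 Y61.676
M4 S885
G01 X135.268 Y64.610 F1358
G01 X149.693 Y51.227
G01 X148.224 Y31.606
G01 X131.967 Y20.520
G01 X113.164 Y26.319
G01 X105.974 Y44.635
G01 X115.812 Y61.676
M5
G0 X101.343 Y15.673
M4 S885
G01 X87.028 Y3.368 F1358
G01 X68.204 Y4.788
G01 X55.899 Y19.103
G01 X57.319 Y37.927
G01 X71.634 Y50.232
G01 X90.458 Y48.812
G01 X102.763 Y34.497
G01 X101.343 Y15.673
M5
G0 X44.904 Y98.617
M4 S885
G01 X54.584 Y89.546 F1358
G01 X64.360 Y81.816
G01 X74.233 Y75.425
G01 X84.201 Y70.374
G01 X94.266 Y66.664
G01 X104.426 Y64.293
G01 X114.683 Y63.263
G01 X125.036 Y63.572
M5
G0 X0.000 Y0.000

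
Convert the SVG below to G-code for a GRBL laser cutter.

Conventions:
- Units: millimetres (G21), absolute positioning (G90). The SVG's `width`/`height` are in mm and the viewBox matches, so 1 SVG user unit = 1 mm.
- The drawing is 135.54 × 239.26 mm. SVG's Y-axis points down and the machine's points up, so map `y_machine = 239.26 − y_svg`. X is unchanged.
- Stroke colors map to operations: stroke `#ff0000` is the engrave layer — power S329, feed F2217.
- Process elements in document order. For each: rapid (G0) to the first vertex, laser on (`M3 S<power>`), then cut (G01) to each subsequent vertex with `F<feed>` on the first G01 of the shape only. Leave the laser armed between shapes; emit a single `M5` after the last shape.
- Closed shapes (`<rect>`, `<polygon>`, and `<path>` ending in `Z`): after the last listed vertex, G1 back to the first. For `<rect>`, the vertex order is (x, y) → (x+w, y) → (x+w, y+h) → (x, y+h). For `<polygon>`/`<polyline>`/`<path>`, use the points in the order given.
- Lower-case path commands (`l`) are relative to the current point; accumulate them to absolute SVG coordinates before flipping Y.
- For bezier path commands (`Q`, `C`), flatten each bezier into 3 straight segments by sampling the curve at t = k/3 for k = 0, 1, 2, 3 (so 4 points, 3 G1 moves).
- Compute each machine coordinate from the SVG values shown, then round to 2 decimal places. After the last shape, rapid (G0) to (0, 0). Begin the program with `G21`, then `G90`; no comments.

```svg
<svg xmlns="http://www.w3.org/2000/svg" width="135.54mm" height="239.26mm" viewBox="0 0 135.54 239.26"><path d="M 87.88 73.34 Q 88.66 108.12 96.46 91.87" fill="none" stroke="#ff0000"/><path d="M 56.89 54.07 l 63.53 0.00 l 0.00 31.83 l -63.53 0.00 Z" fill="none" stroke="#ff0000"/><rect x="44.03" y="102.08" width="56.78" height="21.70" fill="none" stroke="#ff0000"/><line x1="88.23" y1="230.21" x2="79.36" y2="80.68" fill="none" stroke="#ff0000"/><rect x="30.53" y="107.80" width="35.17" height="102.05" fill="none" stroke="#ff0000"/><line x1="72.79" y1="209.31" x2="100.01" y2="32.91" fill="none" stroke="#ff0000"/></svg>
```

G21
G90
G0 X87.88 Y165.92
M3 S329
G01 X89.18 Y148.40 F2217
G01 X92.04 Y142.23
G01 X96.46 Y147.39
G0 X56.89 Y185.19
M3 S329
G01 X120.42 Y185.19 F2217
G01 X120.42 Y153.36
G01 X56.89 Y153.36
G01 X56.89 Y185.19
G0 X44.03 Y137.18
M3 S329
G01 X100.81 Y137.18 F2217
G01 X100.81 Y115.48
G01 X44.03 Y115.48
G01 X44.03 Y137.18
G0 X88.23 Y9.05
M3 S329
G01 X79.36 Y158.58 F2217
G0 X30.53 Y131.46
M3 S329
G01 X65.70 Y131.46 F2217
G01 X65.70 Y29.41
G01 X30.53 Y29.41
G01 X30.53 Y131.46
G0 X72.79 Y29.95
M3 S329
G01 X100.01 Y206.35 F2217
M5
G0 X0.00 Y0.00

Since the viewBox matches the mm dimensions, user units are millimetres directly. The only transform is the Y-flip y_m = 239.26 − y_svg.

Shape 1 is a quadratic bezier drawn with `<path>`. Its stroke #ff0000 means engrave at S329, F2217. After flipping Y the toolpath is (87.88,165.92) → (89.18,148.40) → (92.04,142.23) → (96.46,147.39).

Shape 2 is a rectangle drawn with `<path>`. Its stroke #ff0000 means engrave at S329, F2217. After flipping Y the toolpath is (56.89,185.19) → (120.42,185.19) → (120.42,153.36) → (56.89,153.36) → (56.89,185.19), returning to the start.

Shape 3 is a rectangle drawn with `<rect>`. Its stroke #ff0000 means engrave at S329, F2217. After flipping Y the toolpath is (44.03,137.18) → (100.81,137.18) → (100.81,115.48) → (44.03,115.48) → (44.03,137.18), returning to the start.

Shape 4 is a line segment drawn with `<line>`. Its stroke #ff0000 means engrave at S329, F2217. After flipping Y the toolpath is (88.23,9.05) → (79.36,158.58).

Shape 5 is a rectangle drawn with `<rect>`. Its stroke #ff0000 means engrave at S329, F2217. After flipping Y the toolpath is (30.53,131.46) → (65.70,131.46) → (65.70,29.41) → (30.53,29.41) → (30.53,131.46), returning to the start.

Shape 6 is a line segment drawn with `<line>`. Its stroke #ff0000 means engrave at S329, F2217. After flipping Y the toolpath is (72.79,29.95) → (100.01,206.35).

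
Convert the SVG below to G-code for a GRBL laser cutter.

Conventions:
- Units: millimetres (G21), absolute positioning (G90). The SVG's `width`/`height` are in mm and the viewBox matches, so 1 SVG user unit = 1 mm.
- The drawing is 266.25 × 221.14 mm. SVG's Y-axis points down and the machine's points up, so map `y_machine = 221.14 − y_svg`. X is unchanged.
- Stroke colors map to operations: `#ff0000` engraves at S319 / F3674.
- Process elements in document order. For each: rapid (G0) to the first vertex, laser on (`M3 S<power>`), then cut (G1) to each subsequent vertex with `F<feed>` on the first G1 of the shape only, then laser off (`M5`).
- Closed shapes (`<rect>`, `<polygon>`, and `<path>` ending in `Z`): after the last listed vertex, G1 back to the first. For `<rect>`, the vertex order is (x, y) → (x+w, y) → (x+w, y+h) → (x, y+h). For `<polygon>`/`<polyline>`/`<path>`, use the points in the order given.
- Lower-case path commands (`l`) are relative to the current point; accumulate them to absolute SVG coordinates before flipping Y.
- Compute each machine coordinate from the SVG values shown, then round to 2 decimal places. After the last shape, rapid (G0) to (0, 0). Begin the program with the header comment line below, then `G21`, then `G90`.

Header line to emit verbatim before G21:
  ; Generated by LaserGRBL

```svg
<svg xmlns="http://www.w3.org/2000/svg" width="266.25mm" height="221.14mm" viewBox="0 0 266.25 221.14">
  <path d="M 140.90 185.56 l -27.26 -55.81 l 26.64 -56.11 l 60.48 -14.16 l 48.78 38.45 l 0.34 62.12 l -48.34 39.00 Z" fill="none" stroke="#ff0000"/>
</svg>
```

viewBox `0 0 266.25 221.14` with mm width/height → 1 unit = 1 mm. Flip: y_m = 221.14 − y_svg.

**Shape 1** — `<path>` regular polygon, stroke `#ff0000` → engrave (S319, F3674). Machine vertices: (140.90,35.58) → (113.64,91.39) → (140.28,147.50) → (200.76,161.66) → (249.54,123.21) → (249.88,61.09) → (201.54,22.09) → (140.90,35.58). Closed: final G1 returns to the first vertex.

; Generated by LaserGRBL
G21
G90
G0 X140.90 Y35.58
M3 S319
G1 X113.64 Y91.39 F3674
G1 X140.28 Y147.50
G1 X200.76 Y161.66
G1 X249.54 Y123.21
G1 X249.88 Y61.09
G1 X201.54 Y22.09
G1 X140.90 Y35.58
M5
G0 X0.00 Y0.00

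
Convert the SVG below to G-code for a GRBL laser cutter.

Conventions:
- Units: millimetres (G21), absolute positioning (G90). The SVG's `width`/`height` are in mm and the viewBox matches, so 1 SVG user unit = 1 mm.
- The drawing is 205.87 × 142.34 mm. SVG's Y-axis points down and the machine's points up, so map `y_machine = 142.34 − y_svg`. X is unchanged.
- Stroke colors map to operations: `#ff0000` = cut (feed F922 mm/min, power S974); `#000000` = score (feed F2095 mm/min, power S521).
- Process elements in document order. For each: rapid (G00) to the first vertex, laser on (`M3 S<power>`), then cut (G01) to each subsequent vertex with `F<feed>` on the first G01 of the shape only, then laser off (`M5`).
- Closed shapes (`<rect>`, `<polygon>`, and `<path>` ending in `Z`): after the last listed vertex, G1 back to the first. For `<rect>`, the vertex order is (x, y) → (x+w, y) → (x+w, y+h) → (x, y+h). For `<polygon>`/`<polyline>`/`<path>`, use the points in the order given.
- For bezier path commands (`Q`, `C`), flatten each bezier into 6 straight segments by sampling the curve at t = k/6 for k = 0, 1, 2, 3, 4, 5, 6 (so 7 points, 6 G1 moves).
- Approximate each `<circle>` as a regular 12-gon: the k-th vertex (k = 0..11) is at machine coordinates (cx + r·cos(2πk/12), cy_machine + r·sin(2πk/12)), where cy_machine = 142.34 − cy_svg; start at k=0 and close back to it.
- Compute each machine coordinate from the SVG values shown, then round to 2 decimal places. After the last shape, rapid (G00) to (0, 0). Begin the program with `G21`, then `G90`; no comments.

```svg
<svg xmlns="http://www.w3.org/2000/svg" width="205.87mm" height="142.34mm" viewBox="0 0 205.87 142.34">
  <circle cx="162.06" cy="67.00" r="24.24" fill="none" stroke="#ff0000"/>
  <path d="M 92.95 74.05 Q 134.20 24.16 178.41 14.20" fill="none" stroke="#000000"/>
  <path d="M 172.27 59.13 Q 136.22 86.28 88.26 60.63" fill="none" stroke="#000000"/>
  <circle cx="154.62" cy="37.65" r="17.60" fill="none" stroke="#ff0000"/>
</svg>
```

G21
G90
G00 X186.30 Y75.34
M3 S974
G01 X183.05 Y87.46 F922
G01 X174.18 Y96.33
G01 X162.06 Y99.58
G01 X149.94 Y96.33
G01 X141.07 Y87.46
G01 X137.82 Y75.34
G01 X141.07 Y63.22
G01 X149.94 Y54.35
G01 X162.06 Y51.10
G01 X174.18 Y54.35
G01 X183.05 Y63.22
G01 X186.30 Y75.34
M5
G00 X92.95 Y68.29
M3 S521
G01 X106.78 Y83.81 F2095
G01 X120.78 Y97.11
G01 X134.94 Y108.20
G01 X149.27 Y117.06
G01 X163.76 Y123.71
G01 X178.41 Y128.14
M5
G00 X172.27 Y83.21
M3 S521
G01 X159.92 Y75.63 F2095
G01 X146.91 Y70.98
G01 X133.24 Y69.26
G01 X118.91 Y70.48
G01 X103.92 Y74.63
G01 X88.26 Y81.71
M5
G00 X172.22 Y104.69
M3 S974
G01 X169.86 Y113.49 F922
G01 X163.42 Y119.93
G01 X154.62 Y122.29
G01 X145.82 Y119.93
G01 X139.38 Y113.49
G01 X137.02 Y104.69
G01 X139.38 Y95.89
G01 X145.82 Y89.45
G01 X154.62 Y87.09
G01 X163.42 Y89.45
G01 X169.86 Y95.89
G01 X172.22 Y104.69
M5
G00 X0.00 Y0.00

viewBox `0 0 205.87 142.34` with mm width/height → 1 unit = 1 mm. Flip: y_m = 142.34 − y_svg.

**Shape 1** — `<circle>` circle, stroke `#ff0000` → cut (S974, F922). Machine vertices: (186.30,75.34) → (183.05,87.46) → (174.18,96.33) → (162.06,99.58) → (149.94,96.33) → (141.07,87.46) → (137.82,75.34) → (141.07,63.22) → (149.94,54.35) → (162.06,51.10) → (174.18,54.35) → (183.05,63.22) → (186.30,75.34). Closed: final G1 returns to the first vertex.

**Shape 2** — `<path>` quadratic bezier, stroke `#000000` → score (S521, F2095). Control points (SVG): P0=(92.95,74.05), P1=(134.20,24.16), P2=(178.41,14.20); sampled at t=k/6. Machine vertices: (92.95,68.29) → (106.78,83.81) → (120.78,97.11) → (134.94,108.20) → (149.27,117.06) → (163.76,123.71) → (178.41,128.14). Open path.

**Shape 3** — `<path>` quadratic bezier, stroke `#000000` → score (S521, F2095). Control points (SVG): P0=(172.27,59.13), P1=(136.22,86.28), P2=(88.26,60.63); sampled at t=k/6. Machine vertices: (172.27,83.21) → (159.92,75.63) → (146.91,70.98) → (133.24,69.26) → (118.91,70.48) → (103.92,74.63) → (88.26,81.71). Open path.

**Shape 4** — `<circle>` circle, stroke `#ff0000` → cut (S974, F922). Machine vertices: (172.22,104.69) → (169.86,113.49) → (163.42,119.93) → (154.62,122.29) → (145.82,119.93) → (139.38,113.49) → (137.02,104.69) → (139.38,95.89) → (145.82,89.45) → (154.62,87.09) → (163.42,89.45) → (169.86,95.89) → (172.22,104.69). Closed: final G1 returns to the first vertex.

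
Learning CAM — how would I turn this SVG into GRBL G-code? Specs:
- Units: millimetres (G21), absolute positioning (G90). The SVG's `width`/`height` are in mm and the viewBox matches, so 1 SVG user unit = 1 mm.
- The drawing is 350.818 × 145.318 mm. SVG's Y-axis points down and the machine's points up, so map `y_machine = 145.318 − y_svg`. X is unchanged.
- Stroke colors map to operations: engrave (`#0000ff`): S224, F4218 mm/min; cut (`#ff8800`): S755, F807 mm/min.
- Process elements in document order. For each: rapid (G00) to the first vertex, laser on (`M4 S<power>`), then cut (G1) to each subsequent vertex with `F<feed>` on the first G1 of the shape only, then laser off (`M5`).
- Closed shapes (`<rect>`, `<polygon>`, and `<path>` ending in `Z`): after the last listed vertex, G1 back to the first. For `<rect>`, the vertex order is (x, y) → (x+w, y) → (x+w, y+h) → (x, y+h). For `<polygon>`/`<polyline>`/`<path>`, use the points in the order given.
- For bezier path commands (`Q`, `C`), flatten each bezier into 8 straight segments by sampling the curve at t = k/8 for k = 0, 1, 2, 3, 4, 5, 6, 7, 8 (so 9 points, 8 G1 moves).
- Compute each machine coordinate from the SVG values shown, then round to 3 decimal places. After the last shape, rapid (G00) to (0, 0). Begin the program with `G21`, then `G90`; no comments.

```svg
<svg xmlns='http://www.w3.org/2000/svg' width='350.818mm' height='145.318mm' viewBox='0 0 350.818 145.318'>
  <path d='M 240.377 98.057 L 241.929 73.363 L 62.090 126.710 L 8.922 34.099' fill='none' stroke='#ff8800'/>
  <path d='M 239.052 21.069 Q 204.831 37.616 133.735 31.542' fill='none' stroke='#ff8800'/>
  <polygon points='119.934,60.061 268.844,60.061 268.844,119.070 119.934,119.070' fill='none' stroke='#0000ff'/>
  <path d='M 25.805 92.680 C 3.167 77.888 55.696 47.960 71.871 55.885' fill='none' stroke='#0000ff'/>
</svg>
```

G21
G90
G00 X240.377 Y47.261
M4 S755
G1 X241.929 Y71.955 F807
G1 X62.090 Y18.608
G1 X8.922 Y111.219
M5
G00 X239.052 Y124.249
M4 S755
G1 X229.921 Y120.466 F807
G1 X219.637 Y117.389
G1 X208.201 Y115.020
G1 X195.612 Y113.357
G1 X181.871 Y112.402
G1 X166.978 Y112.153
G1 X150.933 Y112.611
G1 X133.735 Y113.776
M5
G00 X119.934 Y85.257
M4 S224
G1 X268.844 Y85.257 F4218
G1 X268.844 Y26.248
G1 X119.934 Y26.248
G1 X119.934 Y85.257
M5
G00 X25.805 Y52.638
M4 S224
G1 X20.621 Y58.791 F4218
G1 X21.178 Y65.742
G1 X26.167 Y72.870
G1 X34.283 Y79.554
G1 X44.218 Y85.174
G1 X54.666 Y89.107
G1 X64.319 Y90.734
G1 X71.871 Y89.433
M5
G00 X0.000 Y0.000

Since the viewBox matches the mm dimensions, user units are millimetres directly. The only transform is the Y-flip y_m = 145.318 − y_svg.

Shape 1 is a open polyline drawn with `<path>`. Its stroke #ff8800 means cut at S755, F807. After flipping Y the toolpath is (240.377,47.261) → (241.929,71.955) → (62.090,18.608) → (8.922,111.219).

Shape 2 is a quadratic bezier drawn with `<path>`. Its stroke #ff8800 means cut at S755, F807. After flipping Y the toolpath is (239.052,124.249) → (229.921,120.466) → (219.637,117.389) → (208.201,115.020) → (195.612,113.357) → (181.871,112.402) → (166.978,112.153) → (150.933,112.611) → (133.735,113.776).

Shape 3 is a rectangle drawn with `<polygon>`. Its stroke #0000ff means engrave at S224, F4218. After flipping Y the toolpath is (119.934,85.257) → (268.844,85.257) → (268.844,26.248) → (119.934,26.248) → (119.934,85.257), returning to the start.

Shape 4 is a cubic bezier drawn with `<path>`. Its stroke #0000ff means engrave at S224, F4218. After flipping Y the toolpath is (25.805,52.638) → (20.621,58.791) → (21.178,65.742) → (26.167,72.870) → (34.283,79.554) → (44.218,85.174) → (54.666,89.107) → (64.319,90.734) → (71.871,89.433).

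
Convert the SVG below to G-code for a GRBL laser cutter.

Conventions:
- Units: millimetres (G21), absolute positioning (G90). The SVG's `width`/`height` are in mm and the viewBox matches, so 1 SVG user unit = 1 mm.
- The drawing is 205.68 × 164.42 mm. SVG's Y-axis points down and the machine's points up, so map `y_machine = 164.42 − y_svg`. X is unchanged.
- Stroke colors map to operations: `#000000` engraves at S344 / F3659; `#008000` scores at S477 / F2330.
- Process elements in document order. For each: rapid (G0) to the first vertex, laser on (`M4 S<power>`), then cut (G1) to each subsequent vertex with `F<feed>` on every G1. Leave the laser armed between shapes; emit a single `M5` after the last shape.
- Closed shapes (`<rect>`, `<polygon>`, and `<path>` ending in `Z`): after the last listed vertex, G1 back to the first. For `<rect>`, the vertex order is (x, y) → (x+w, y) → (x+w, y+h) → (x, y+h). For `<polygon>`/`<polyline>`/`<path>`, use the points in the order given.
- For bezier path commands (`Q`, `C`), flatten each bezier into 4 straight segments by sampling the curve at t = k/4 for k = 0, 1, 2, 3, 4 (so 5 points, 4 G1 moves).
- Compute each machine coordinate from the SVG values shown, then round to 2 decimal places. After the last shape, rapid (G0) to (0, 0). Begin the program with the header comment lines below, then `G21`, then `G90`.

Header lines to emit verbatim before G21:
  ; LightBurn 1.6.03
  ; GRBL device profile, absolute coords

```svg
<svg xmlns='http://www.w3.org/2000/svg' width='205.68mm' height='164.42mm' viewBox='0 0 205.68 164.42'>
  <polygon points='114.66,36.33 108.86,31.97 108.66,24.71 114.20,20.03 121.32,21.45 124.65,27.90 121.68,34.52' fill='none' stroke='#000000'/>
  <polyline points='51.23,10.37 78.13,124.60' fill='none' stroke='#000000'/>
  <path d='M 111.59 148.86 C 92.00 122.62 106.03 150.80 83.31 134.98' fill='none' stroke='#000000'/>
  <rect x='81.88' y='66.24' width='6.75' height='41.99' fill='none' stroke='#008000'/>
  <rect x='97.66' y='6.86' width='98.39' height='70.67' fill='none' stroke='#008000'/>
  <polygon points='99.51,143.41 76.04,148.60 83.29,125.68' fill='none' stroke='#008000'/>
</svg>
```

; LightBurn 1.6.03
; GRBL device profile, absolute coords
G21
G90
G0 X114.66 Y128.09
M4 S344
G1 X108.86 Y132.45 F3659
G1 X108.66 Y139.71 F3659
G1 X114.20 Y144.39 F3659
G1 X121.32 Y142.97 F3659
G1 X124.65 Y136.52 F3659
G1 X121.68 Y129.90 F3659
G1 X114.66 Y128.09 F3659
G0 X51.23 Y154.05
M4 S344
G1 X78.13 Y39.82 F3659
G0 X111.59 Y15.56
M4 S344
G1 X102.10 Y26.57 F3659
G1 X98.62 Y26.41 F3659
G1 X94.56 Y24.29 F3659
G1 X83.31 Y29.44 F3659
G0 X81.88 Y98.18
M4 S477
G1 X88.63 Y98.18 F2330
G1 X88.63 Y56.19 F2330
G1 X81.88 Y56.19 F2330
G1 X81.88 Y98.18 F2330
G0 X97.66 Y157.56
M4 S477
G1 X196.05 Y157.56 F2330
G1 X196.05 Y86.89 F2330
G1 X97.66 Y86.89 F2330
G1 X97.66 Y157.56 F2330
G0 X99.51 Y21.01
M4 S477
G1 X76.04 Y15.82 F2330
G1 X83.29 Y38.74 F2330
G1 X99.51 Y21.01 F2330
M5
G0 X0.00 Y0.00

viewBox `0 0 205.68 164.42` with mm width/height → 1 unit = 1 mm. Flip: y_m = 164.42 − y_svg.

**Shape 1** — `<polygon>` regular polygon, stroke `#000000` → engrave (S344, F3659). Machine vertices: (114.66,128.09) → (108.86,132.45) → (108.66,139.71) → (114.20,144.39) → (121.32,142.97) → (124.65,136.52) → (121.68,129.90) → (114.66,128.09). Closed: final G1 returns to the first vertex.

**Shape 2** — `<polyline>` line segment, stroke `#000000` → engrave (S344, F3659). Machine vertices: (51.23,154.05) → (78.13,39.82). Open path.

**Shape 3** — `<path>` cubic bezier, stroke `#000000` → engrave (S344, F3659). Control points (SVG): P0=(111.59,148.86), P1=(92.00,122.62), P2=(106.03,150.80), P3=(83.31,134.98); sampled at t=k/4. Machine vertices: (111.59,15.56) → (102.10,26.57) → (98.62,26.41) → (94.56,24.29) → (83.31,29.44). Open path.

**Shape 4** — `<rect>` rectangle, stroke `#008000` → score (S477, F2330). Machine vertices: (81.88,98.18) → (88.63,98.18) → (88.63,56.19) → (81.88,56.19) → (81.88,98.18). Closed: final G1 returns to the first vertex.

**Shape 5** — `<rect>` rectangle, stroke `#008000` → score (S477, F2330). Machine vertices: (97.66,157.56) → (196.05,157.56) → (196.05,86.89) → (97.66,86.89) → (97.66,157.56). Closed: final G1 returns to the first vertex.

**Shape 6** — `<polygon>` regular polygon, stroke `#008000` → score (S477, F2330). Machine vertices: (99.51,21.01) → (76.04,15.82) → (83.29,38.74) → (99.51,21.01). Closed: final G1 returns to the first vertex.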